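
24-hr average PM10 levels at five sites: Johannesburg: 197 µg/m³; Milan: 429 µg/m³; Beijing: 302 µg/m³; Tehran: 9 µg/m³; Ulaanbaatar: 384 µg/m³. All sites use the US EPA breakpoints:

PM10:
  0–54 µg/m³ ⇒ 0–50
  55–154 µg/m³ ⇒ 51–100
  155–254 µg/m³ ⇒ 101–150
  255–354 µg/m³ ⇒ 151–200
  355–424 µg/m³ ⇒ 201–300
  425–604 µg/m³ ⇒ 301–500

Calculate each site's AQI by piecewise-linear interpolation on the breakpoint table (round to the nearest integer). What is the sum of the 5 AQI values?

852

Johannesburg: row 155–254 (AQI 101–150). (150−101)·(197−155)/(254−155) + 101 = 49·42/99 + 101 ≈ 121.79 → 122.
Milan: 429 lies in 425–604, so I_lo=301, I_hi=500, C_lo=425, C_hi=604.
(500−301)/(604−425) × (429−425) + 301 = 199/179 × 4 + 301 ≈ 305.45 → 305.
Beijing: 302 lies in 255–354, so I_lo=151, I_hi=200, C_lo=255, C_hi=354.
(200−151)/(354−255) × (302−255) + 151 = 49/99 × 47 + 151 ≈ 174.26 → 174.
Tehran: row 0–54 (AQI 0–50). (50−0)·(9−0)/(54−0) + 0 = 50·9/54 + 0 ≈ 8.33 → 8.
Ulaanbaatar: 384 ∈ [355, 424] ↔ index [201, 300].
201 + (384−355)·(300−201)/(424−355) = 201 + 29·99/69 ≈ 242.61, so AQI = 243.
AQIs: Johannesburg=122, Milan=305, Beijing=174, Tehran=8, Ulaanbaatar=243. Sum = 122 + 305 + 174 + 8 + 243 = 852.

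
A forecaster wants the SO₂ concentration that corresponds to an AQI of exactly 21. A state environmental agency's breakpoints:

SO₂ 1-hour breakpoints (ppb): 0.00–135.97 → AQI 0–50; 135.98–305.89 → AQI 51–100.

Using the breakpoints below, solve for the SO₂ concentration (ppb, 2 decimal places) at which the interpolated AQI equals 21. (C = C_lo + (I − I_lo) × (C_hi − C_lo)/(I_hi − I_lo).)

AQI 21 lies in the 0–50 band, which corresponds to 0.00–135.97 ppb.
C = 0.00 + (21−0)×(135.97−0.00)/(50−0) = 0.00 + 21×135.97/50 ≈ 57.1074 ppb → 57.11 ppb to 2 dp.

57.11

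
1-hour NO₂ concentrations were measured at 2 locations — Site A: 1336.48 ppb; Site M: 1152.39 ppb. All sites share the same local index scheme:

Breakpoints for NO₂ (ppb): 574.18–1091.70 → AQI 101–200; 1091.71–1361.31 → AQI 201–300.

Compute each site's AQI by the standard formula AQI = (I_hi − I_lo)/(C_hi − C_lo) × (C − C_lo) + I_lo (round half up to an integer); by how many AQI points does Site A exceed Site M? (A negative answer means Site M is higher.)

Site A: 1336.48 lies in 1091.71–1361.31, so I_lo=201, I_hi=300, C_lo=1091.71, C_hi=1361.31.
(300−201)/(1361.31−1091.71) × (1336.48−1091.71) + 201 = 99/269.60 × 244.77 + 201 ≈ 290.88 → 291.
Site M: 1152.39 lies in 1091.71–1361.31, so I_lo=201, I_hi=300, C_lo=1091.71, C_hi=1361.31.
(300−201)/(1361.31−1091.71) × (1152.39−1091.71) + 201 = 99/269.60 × 60.68 + 201 ≈ 223.28 → 223.
AQIs: Site A=291, Site M=223. Site A (291) − Site M (223) = 68.

68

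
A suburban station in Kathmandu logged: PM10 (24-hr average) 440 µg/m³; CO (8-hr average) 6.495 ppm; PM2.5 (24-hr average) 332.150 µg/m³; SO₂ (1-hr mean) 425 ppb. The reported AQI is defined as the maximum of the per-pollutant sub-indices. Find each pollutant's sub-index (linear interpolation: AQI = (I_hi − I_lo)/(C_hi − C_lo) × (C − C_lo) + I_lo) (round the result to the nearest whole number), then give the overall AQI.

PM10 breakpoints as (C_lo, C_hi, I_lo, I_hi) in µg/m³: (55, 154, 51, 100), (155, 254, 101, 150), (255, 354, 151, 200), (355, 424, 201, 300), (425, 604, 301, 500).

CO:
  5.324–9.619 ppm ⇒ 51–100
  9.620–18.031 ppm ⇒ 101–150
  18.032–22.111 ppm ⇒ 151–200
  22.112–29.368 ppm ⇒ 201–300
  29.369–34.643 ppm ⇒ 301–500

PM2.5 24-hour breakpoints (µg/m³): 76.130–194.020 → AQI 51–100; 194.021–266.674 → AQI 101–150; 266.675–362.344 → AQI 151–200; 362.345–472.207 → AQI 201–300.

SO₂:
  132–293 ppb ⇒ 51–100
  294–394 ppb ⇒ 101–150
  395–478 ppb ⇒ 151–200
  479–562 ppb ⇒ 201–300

318

PM10 440: bracket 425–604 → index 301–500; slope 199/179, offset 15.
AQI = 301 + 199/179·15 ≈ 317.68 ⇒ 318.
CO 6.495: bracket 5.324–9.619 → index 51–100; slope 49/4.295, offset 1.171.
AQI = 51 + 49/4.295·1.171 ≈ 64.36 ⇒ 64.
PM2.5: 332.150 ∈ [266.675, 362.344] ↔ index [151, 200].
151 + (332.150−266.675)·(200−151)/(362.344−266.675) = 151 + 65.475·49/95.669 ≈ 184.54, so AQI = 185.
SO₂: 425 lies in 395–478, so I_lo=151, I_hi=200, C_lo=395, C_hi=478.
(200−151)/(478−395) × (425−395) + 151 = 49/83 × 30 + 151 ≈ 168.71 → 169.
Sub-indices: PM10→318, CO→64, PM2.5→185, SO₂→169. Overall AQI = max = 318; dominant pollutant is PM10.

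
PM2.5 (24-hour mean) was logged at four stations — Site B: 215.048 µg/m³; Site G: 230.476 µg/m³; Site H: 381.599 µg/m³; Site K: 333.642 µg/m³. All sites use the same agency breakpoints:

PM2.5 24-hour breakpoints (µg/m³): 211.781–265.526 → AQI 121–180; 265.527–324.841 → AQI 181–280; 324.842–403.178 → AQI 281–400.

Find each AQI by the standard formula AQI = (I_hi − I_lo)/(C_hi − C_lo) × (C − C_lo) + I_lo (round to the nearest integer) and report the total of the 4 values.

Site B: row 211.781–265.526 (AQI 121–180). (180−121)·(215.048−211.781)/(265.526−211.781) + 121 = 59·3.267/53.745 + 121 ≈ 124.59 → 125.
Site G: 230.476 lies in 211.781–265.526, so I_lo=121, I_hi=180, C_lo=211.781, C_hi=265.526.
(180−121)/(265.526−211.781) × (230.476−211.781) + 121 = 59/53.745 × 18.695 + 121 ≈ 141.52 → 142.
Site H 381.599: bracket 324.842–403.178 → index 281–400; slope 119/78.336, offset 56.757.
AQI = 281 + 119/78.336·56.757 ≈ 367.22 ⇒ 367.
Site K: 333.642 ∈ [324.842, 403.178] ↔ index [281, 400].
281 + (333.642−324.842)·(400−281)/(403.178−324.842) = 281 + 8.800·119/78.336 ≈ 294.37, so AQI = 294.
AQIs: Site B=125, Site G=142, Site H=367, Site K=294. Sum = 125 + 142 + 367 + 294 = 928.

928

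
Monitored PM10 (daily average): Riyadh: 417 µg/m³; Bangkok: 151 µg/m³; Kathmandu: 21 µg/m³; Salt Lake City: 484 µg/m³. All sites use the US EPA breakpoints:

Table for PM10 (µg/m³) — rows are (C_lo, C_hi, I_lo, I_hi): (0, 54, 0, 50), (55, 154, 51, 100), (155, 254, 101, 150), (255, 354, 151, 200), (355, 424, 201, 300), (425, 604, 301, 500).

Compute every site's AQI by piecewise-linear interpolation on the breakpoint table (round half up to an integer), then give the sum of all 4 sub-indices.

775

Riyadh: 417 lies in 355–424, so I_lo=201, I_hi=300, C_lo=355, C_hi=424.
(300−201)/(424−355) × (417−355) + 201 = 99/69 × 62 + 201 ≈ 289.96 → 290.
Bangkok: row 55–154 (AQI 51–100). (100−51)·(151−55)/(154−55) + 51 = 49·96/99 + 51 ≈ 98.52 → 99.
Kathmandu 21: bracket 0–54 → index 0–50; slope 50/54, offset 21.
AQI = 0 + 50/54·21 ≈ 19.44 ⇒ 19.
Salt Lake City: 484 ∈ [425, 604] ↔ index [301, 500].
301 + (484−425)·(500−301)/(604−425) = 301 + 59·199/179 ≈ 366.59, so AQI = 367.
AQIs: Riyadh=290, Bangkok=99, Kathmandu=19, Salt Lake City=367. Sum = 290 + 99 + 19 + 367 = 775.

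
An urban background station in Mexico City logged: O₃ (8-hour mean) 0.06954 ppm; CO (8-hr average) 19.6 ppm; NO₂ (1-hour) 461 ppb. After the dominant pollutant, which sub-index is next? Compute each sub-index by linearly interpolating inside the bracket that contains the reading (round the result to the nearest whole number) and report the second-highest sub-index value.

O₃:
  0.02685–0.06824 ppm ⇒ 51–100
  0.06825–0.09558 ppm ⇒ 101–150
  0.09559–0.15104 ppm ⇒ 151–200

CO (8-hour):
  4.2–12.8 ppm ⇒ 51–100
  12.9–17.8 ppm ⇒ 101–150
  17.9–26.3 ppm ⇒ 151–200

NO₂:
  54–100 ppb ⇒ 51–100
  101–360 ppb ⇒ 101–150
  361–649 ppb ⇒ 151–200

161

O₃ 0.06954: bracket 0.06825–0.09558 → index 101–150; slope 49/0.02733, offset 0.00129.
AQI = 101 + 49/0.02733·0.00129 ≈ 103.31 ⇒ 103.
CO: 19.6 lies in 17.9–26.3, so I_lo=151, I_hi=200, C_lo=17.9, C_hi=26.3.
(200−151)/(26.3−17.9) × (19.6−17.9) + 151 = 49/8.4 × 1.7 + 151 ≈ 160.92 → 161.
NO₂: 461 ∈ [361, 649] ↔ index [151, 200].
151 + (461−361)·(200−151)/(649−361) = 151 + 100·49/288 ≈ 168.01, so AQI = 168.
Sub-indices: O₃→103, CO→161, NO₂→168. Ranked high→low: 168, 161, 103. Second-highest sub-index = 161.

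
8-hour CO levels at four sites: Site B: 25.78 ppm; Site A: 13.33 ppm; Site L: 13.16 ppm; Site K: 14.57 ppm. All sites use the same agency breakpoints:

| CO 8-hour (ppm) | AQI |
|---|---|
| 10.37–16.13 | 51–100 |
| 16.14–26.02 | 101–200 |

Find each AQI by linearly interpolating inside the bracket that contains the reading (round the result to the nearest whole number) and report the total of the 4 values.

436

Site B 25.78: bracket 16.14–26.02 → index 101–200; slope 99/9.88, offset 9.64.
AQI = 101 + 99/9.88·9.64 ≈ 197.60 ⇒ 198.
Site A: 13.33 ∈ [10.37, 16.13] ↔ index [51, 100].
51 + (13.33−10.37)·(100−51)/(16.13−10.37) = 51 + 2.96·49/5.76 ≈ 76.18, so AQI = 76.
Site L: 13.16 ∈ [10.37, 16.13] ↔ index [51, 100].
51 + (13.16−10.37)·(100−51)/(16.13−10.37) = 51 + 2.79·49/5.76 ≈ 74.73, so AQI = 75.
Site K: 14.57 ∈ [10.37, 16.13] ↔ index [51, 100].
51 + (14.57−10.37)·(100−51)/(16.13−10.37) = 51 + 4.20·49/5.76 ≈ 86.73, so AQI = 87.
AQIs: Site B=198, Site A=76, Site L=75, Site K=87. Sum = 198 + 76 + 75 + 87 = 436.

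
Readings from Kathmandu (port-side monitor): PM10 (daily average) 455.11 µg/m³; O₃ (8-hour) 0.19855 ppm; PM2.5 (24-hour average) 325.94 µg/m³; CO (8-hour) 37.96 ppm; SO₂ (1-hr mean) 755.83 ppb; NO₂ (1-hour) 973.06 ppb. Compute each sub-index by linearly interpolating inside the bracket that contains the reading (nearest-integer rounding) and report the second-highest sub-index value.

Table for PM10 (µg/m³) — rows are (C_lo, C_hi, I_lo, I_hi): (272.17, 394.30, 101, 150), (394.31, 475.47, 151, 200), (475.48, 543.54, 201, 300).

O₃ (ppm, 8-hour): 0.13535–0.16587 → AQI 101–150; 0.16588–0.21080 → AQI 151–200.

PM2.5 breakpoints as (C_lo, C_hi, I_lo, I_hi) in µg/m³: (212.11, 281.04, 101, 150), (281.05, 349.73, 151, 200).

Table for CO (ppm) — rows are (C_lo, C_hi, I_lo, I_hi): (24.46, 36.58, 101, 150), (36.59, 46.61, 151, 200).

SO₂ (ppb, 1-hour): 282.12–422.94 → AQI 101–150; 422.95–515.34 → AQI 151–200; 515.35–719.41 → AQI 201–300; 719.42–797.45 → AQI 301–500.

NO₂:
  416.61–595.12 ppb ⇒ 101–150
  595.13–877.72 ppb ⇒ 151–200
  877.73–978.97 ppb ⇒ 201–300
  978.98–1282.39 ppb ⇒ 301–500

PM10: 455.11 lies in 394.31–475.47, so I_lo=151, I_hi=200, C_lo=394.31, C_hi=475.47.
(200−151)/(475.47−394.31) × (455.11−394.31) + 151 = 49/81.16 × 60.80 + 151 ≈ 187.71 → 188.
O₃: 0.19855 ∈ [0.16588, 0.21080] ↔ index [151, 200].
151 + (0.19855−0.16588)·(200−151)/(0.21080−0.16588) = 151 + 0.03267·49/0.04492 ≈ 186.64, so AQI = 187.
PM2.5: 325.94 lies in 281.05–349.73, so I_lo=151, I_hi=200, C_lo=281.05, C_hi=349.73.
(200−151)/(349.73−281.05) × (325.94−281.05) + 151 = 49/68.68 × 44.89 + 151 ≈ 183.03 → 183.
CO: 37.96 lies in 36.59–46.61, so I_lo=151, I_hi=200, C_lo=36.59, C_hi=46.61.
(200−151)/(46.61−36.59) × (37.96−36.59) + 151 = 49/10.02 × 1.37 + 151 ≈ 157.70 → 158.
SO₂: 755.83 lies in 719.42–797.45, so I_lo=301, I_hi=500, C_lo=719.42, C_hi=797.45.
(500−301)/(797.45−719.42) × (755.83−719.42) + 301 = 199/78.03 × 36.41 + 301 ≈ 393.86 → 394.
NO₂ 973.06: bracket 877.73–978.97 → index 201–300; slope 99/101.24, offset 95.33.
AQI = 201 + 99/101.24·95.33 ≈ 294.22 ⇒ 294.
Sub-indices: PM10→188, O₃→187, PM2.5→183, CO→158, SO₂→394, NO₂→294. Ranked high→low: 394, 294, 188, 187, 183, 158. Second-highest sub-index = 294.

294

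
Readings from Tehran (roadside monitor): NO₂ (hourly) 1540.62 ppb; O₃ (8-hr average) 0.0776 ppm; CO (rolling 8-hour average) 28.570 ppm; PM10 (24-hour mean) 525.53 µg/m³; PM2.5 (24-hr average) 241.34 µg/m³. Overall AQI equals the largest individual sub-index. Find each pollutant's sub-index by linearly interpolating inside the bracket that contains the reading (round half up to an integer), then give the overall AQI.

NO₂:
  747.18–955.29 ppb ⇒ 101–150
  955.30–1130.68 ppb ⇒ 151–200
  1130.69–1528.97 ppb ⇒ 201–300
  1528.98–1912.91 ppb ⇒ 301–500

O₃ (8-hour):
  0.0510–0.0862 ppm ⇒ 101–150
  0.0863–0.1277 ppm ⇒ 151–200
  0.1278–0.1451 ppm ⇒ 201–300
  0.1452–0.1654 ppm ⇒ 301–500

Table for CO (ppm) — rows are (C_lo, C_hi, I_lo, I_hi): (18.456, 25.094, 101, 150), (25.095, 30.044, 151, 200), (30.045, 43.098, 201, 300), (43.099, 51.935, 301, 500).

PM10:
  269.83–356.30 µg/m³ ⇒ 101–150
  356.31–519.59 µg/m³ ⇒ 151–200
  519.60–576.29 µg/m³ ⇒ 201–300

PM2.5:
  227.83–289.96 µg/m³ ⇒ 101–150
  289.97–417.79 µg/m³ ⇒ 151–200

NO₂: 1540.62 ∈ [1528.98, 1912.91] ↔ index [301, 500].
301 + (1540.62−1528.98)·(500−301)/(1912.91−1528.98) = 301 + 11.64·199/383.93 ≈ 307.03, so AQI = 307.
O₃: 0.0776 ∈ [0.0510, 0.0862] ↔ index [101, 150].
101 + (0.0776−0.0510)·(150−101)/(0.0862−0.0510) = 101 + 0.0266·49/0.0352 ≈ 138.03, so AQI = 138.
CO 28.570: bracket 25.095–30.044 → index 151–200; slope 49/4.949, offset 3.475.
AQI = 151 + 49/4.949·3.475 ≈ 185.41 ⇒ 185.
PM10 525.53: bracket 519.60–576.29 → index 201–300; slope 99/56.69, offset 5.93.
AQI = 201 + 99/56.69·5.93 ≈ 211.36 ⇒ 211.
PM2.5: 241.34 lies in 227.83–289.96, so I_lo=101, I_hi=150, C_lo=227.83, C_hi=289.96.
(150−101)/(289.96−227.83) × (241.34−227.83) + 101 = 49/62.13 × 13.51 + 101 ≈ 111.65 → 112.
Sub-indices: NO₂→307, O₃→138, CO→185, PM10→211, PM2.5→112. Overall AQI = max = 307; dominant pollutant is NO₂.
AQI 307: Hazardous.

307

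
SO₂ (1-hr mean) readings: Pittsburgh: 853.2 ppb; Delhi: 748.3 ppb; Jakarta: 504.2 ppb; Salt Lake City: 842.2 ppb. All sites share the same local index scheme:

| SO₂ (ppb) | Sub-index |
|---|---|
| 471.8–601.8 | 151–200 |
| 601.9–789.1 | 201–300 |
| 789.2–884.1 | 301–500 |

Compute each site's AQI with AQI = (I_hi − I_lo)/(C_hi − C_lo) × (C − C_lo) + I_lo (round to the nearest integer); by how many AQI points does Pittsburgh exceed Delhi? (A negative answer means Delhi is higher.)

157

Pittsburgh: 853.2 lies in 789.2–884.1, so I_lo=301, I_hi=500, C_lo=789.2, C_hi=884.1.
(500−301)/(884.1−789.2) × (853.2−789.2) + 301 = 199/94.9 × 64.0 + 301 ≈ 435.20 → 435.
Delhi: 748.3 ∈ [601.9, 789.1] ↔ index [201, 300].
201 + (748.3−601.9)·(300−201)/(789.1−601.9) = 201 + 146.4·99/187.2 ≈ 278.42, so AQI = 278.
Jakarta: 504.2 lies in 471.8–601.8, so I_lo=151, I_hi=200, C_lo=471.8, C_hi=601.8.
(200−151)/(601.8−471.8) × (504.2−471.8) + 151 = 49/130.0 × 32.4 + 151 ≈ 163.21 → 163.
Salt Lake City 842.2: bracket 789.2–884.1 → index 301–500; slope 199/94.9, offset 53.0.
AQI = 301 + 199/94.9·53.0 ≈ 412.14 ⇒ 412.
AQIs: Pittsburgh=435, Delhi=278, Jakarta=163, Salt Lake City=412. Pittsburgh (435) − Delhi (278) = 157.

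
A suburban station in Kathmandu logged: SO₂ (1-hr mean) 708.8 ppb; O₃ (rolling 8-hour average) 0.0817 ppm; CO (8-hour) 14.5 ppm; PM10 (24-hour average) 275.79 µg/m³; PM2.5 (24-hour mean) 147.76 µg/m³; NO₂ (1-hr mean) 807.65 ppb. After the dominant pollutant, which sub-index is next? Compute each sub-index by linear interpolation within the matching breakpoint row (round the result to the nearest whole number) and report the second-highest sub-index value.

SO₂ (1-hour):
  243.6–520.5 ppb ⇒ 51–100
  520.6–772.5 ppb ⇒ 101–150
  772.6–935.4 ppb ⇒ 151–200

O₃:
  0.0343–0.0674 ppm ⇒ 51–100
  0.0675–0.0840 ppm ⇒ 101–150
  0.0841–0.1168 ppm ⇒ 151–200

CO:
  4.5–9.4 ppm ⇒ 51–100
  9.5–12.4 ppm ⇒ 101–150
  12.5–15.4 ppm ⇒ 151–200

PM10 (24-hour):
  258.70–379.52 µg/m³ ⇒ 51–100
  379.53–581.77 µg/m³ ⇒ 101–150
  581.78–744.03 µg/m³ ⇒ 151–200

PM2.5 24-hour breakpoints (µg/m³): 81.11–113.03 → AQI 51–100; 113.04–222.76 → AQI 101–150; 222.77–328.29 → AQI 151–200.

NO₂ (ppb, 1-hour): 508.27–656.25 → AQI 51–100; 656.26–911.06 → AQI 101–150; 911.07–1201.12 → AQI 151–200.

SO₂ 708.8: bracket 520.6–772.5 → index 101–150; slope 49/251.9, offset 188.2.
AQI = 101 + 49/251.9·188.2 ≈ 137.61 ⇒ 138.
O₃: row 0.0675–0.0840 (AQI 101–150). (150−101)·(0.0817−0.0675)/(0.0840−0.0675) + 101 = 49·0.0142/0.0165 + 101 ≈ 143.17 → 143.
CO: 14.5 ∈ [12.5, 15.4] ↔ index [151, 200].
151 + (14.5−12.5)·(200−151)/(15.4−12.5) = 151 + 2.0·49/2.9 ≈ 184.79, so AQI = 185.
PM10: row 258.70–379.52 (AQI 51–100). (100−51)·(275.79−258.70)/(379.52−258.70) + 51 = 49·17.09/120.82 + 51 ≈ 57.93 → 58.
PM2.5: 147.76 ∈ [113.04, 222.76] ↔ index [101, 150].
101 + (147.76−113.04)·(150−101)/(222.76−113.04) = 101 + 34.72·49/109.72 ≈ 116.51, so AQI = 117.
NO₂: 807.65 ∈ [656.26, 911.06] ↔ index [101, 150].
101 + (807.65−656.26)·(150−101)/(911.06−656.26) = 101 + 151.39·49/254.80 ≈ 130.11, so AQI = 130.
Sub-indices: SO₂→138, O₃→143, CO→185, PM10→58, PM2.5→117, NO₂→130. Ranked high→low: 185, 143, 138, 130, 117, 58. Second-highest sub-index = 143.

143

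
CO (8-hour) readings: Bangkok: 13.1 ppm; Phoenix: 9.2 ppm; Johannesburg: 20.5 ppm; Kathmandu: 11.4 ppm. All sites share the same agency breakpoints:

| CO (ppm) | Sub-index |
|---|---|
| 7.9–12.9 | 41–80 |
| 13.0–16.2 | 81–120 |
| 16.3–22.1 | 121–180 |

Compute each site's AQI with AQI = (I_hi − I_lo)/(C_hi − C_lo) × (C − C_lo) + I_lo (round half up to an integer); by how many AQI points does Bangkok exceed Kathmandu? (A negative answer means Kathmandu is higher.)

Bangkok 13.1: bracket 13.0–16.2 → index 81–120; slope 39/3.2, offset 0.1.
AQI = 81 + 39/3.2·0.1 ≈ 82.22 ⇒ 82.
Phoenix: row 7.9–12.9 (AQI 41–80). (80−41)·(9.2−7.9)/(12.9−7.9) + 41 = 39·1.3/5.0 + 41 ≈ 51.14 → 51.
Johannesburg 20.5: bracket 16.3–22.1 → index 121–180; slope 59/5.8, offset 4.2.
AQI = 121 + 59/5.8·4.2 ≈ 163.72 ⇒ 164.
Kathmandu: 11.4 lies in 7.9–12.9, so I_lo=41, I_hi=80, C_lo=7.9, C_hi=12.9.
(80−41)/(12.9−7.9) × (11.4−7.9) + 41 = 39/5.0 × 3.5 + 41 ≈ 68.30 → 68.
AQIs: Bangkok=82, Phoenix=51, Johannesburg=164, Kathmandu=68. Bangkok (82) − Kathmandu (68) = 14.

14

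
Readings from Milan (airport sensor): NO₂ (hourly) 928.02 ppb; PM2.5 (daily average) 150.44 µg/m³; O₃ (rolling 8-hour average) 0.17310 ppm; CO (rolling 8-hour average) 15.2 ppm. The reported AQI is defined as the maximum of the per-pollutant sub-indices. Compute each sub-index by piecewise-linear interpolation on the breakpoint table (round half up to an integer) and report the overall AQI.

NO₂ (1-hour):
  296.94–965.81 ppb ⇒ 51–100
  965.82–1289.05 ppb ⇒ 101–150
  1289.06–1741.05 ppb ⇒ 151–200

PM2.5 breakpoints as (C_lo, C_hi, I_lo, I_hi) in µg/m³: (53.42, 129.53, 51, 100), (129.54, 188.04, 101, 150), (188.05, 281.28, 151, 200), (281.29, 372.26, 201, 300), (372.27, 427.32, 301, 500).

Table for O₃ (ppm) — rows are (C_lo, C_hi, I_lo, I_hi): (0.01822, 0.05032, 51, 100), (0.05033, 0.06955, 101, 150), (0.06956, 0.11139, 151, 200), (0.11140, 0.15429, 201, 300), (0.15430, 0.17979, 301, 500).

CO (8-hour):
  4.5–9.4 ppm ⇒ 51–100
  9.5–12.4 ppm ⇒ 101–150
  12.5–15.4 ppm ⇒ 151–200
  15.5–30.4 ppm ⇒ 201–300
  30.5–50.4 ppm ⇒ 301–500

NO₂: 928.02 lies in 296.94–965.81, so I_lo=51, I_hi=100, C_lo=296.94, C_hi=965.81.
(100−51)/(965.81−296.94) × (928.02−296.94) + 51 = 49/668.87 × 631.08 + 51 ≈ 97.23 → 97.
PM2.5: 150.44 lies in 129.54–188.04, so I_lo=101, I_hi=150, C_lo=129.54, C_hi=188.04.
(150−101)/(188.04−129.54) × (150.44−129.54) + 101 = 49/58.50 × 20.90 + 101 ≈ 118.51 → 119.
O₃: 0.17310 ∈ [0.15430, 0.17979] ↔ index [301, 500].
301 + (0.17310−0.15430)·(500−301)/(0.17979−0.15430) = 301 + 0.01880·199/0.02549 ≈ 447.77, so AQI = 448.
CO: 15.2 lies in 12.5–15.4, so I_lo=151, I_hi=200, C_lo=12.5, C_hi=15.4.
(200−151)/(15.4−12.5) × (15.2−12.5) + 151 = 49/2.9 × 2.7 + 151 ≈ 196.62 → 197.
Sub-indices: NO₂→97, PM2.5→119, O₃→448, CO→197. Overall AQI = max = 448; dominant pollutant is O₃.
AQI 448: Hazardous.

448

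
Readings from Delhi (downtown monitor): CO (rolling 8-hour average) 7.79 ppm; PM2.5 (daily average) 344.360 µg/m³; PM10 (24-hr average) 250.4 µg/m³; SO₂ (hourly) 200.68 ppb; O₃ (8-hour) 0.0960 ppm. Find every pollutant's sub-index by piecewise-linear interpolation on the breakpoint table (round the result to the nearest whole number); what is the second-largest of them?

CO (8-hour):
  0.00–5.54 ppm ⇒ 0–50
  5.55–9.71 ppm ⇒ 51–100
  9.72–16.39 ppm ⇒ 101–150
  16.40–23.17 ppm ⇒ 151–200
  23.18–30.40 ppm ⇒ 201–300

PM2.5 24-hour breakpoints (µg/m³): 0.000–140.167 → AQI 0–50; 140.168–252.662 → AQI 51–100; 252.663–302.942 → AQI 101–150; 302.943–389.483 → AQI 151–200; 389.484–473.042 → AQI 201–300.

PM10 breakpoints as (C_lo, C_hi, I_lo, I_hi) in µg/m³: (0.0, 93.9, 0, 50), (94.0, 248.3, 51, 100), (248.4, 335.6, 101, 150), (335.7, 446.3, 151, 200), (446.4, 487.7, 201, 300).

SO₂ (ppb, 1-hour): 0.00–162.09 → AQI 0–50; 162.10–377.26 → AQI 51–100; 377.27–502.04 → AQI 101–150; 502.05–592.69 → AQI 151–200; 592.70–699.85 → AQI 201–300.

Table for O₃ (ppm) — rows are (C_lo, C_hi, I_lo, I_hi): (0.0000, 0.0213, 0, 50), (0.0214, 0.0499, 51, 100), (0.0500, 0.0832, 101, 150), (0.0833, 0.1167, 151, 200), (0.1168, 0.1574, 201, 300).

CO: 7.79 lies in 5.55–9.71, so I_lo=51, I_hi=100, C_lo=5.55, C_hi=9.71.
(100−51)/(9.71−5.55) × (7.79−5.55) + 51 = 49/4.16 × 2.24 + 51 ≈ 77.38 → 77.
PM2.5: 344.360 lies in 302.943–389.483, so I_lo=151, I_hi=200, C_lo=302.943, C_hi=389.483.
(200−151)/(389.483−302.943) × (344.360−302.943) + 151 = 49/86.540 × 41.417 + 151 ≈ 174.45 → 174.
PM10: row 248.4–335.6 (AQI 101–150). (150−101)·(250.4−248.4)/(335.6−248.4) + 101 = 49·2.0/87.2 + 101 ≈ 102.12 → 102.
SO₂: row 162.10–377.26 (AQI 51–100). (100−51)·(200.68−162.10)/(377.26−162.10) + 51 = 49·38.58/215.16 + 51 ≈ 59.79 → 60.
O₃: 0.0960 ∈ [0.0833, 0.1167] ↔ index [151, 200].
151 + (0.0960−0.0833)·(200−151)/(0.1167−0.0833) = 151 + 0.0127·49/0.0334 ≈ 169.63, so AQI = 170.
Sub-indices: CO→77, PM2.5→174, PM10→102, SO₂→60, O₃→170. Ranked high→low: 174, 170, 102, 77, 60. Second-highest sub-index = 170.

170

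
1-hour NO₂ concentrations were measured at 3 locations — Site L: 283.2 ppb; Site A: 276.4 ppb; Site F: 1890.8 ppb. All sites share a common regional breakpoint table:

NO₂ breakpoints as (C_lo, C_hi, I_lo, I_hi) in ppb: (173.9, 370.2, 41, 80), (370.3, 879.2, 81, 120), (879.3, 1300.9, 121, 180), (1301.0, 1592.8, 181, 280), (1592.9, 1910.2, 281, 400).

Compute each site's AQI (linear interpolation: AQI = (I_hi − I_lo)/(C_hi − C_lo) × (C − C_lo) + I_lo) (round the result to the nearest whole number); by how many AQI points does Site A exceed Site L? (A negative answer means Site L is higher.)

Site L: 283.2 lies in 173.9–370.2, so I_lo=41, I_hi=80, C_lo=173.9, C_hi=370.2.
(80−41)/(370.2−173.9) × (283.2−173.9) + 41 = 39/196.3 × 109.3 + 41 ≈ 62.72 → 63.
Site A: 276.4 ∈ [173.9, 370.2] ↔ index [41, 80].
41 + (276.4−173.9)·(80−41)/(370.2−173.9) = 41 + 102.5·39/196.3 ≈ 61.36, so AQI = 61.
Site F: row 1592.9–1910.2 (AQI 281–400). (400−281)·(1890.8−1592.9)/(1910.2−1592.9) + 281 = 119·297.9/317.3 + 281 ≈ 392.72 → 393.
AQIs: Site L=63, Site A=61, Site F=393. Site A (61) − Site L (63) = -2.

-2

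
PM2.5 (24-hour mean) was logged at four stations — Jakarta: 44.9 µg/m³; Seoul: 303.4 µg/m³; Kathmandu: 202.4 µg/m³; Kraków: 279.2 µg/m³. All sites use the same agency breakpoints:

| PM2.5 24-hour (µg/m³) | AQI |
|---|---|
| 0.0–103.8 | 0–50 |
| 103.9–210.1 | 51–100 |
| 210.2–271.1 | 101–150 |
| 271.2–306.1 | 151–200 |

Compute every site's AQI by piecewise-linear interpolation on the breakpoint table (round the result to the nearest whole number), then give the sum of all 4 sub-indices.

Jakarta: row 0.0–103.8 (AQI 0–50). (50−0)·(44.9−0.0)/(103.8−0.0) + 0 = 50·44.9/103.8 + 0 ≈ 21.63 → 22.
Seoul: 303.4 lies in 271.2–306.1, so I_lo=151, I_hi=200, C_lo=271.2, C_hi=306.1.
(200−151)/(306.1−271.2) × (303.4−271.2) + 151 = 49/34.9 × 32.2 + 151 ≈ 196.21 → 196.
Kathmandu: row 103.9–210.1 (AQI 51–100). (100−51)·(202.4−103.9)/(210.1−103.9) + 51 = 49·98.5/106.2 + 51 ≈ 96.45 → 96.
Kraków: 279.2 lies in 271.2–306.1, so I_lo=151, I_hi=200, C_lo=271.2, C_hi=306.1.
(200−151)/(306.1−271.2) × (279.2−271.2) + 151 = 49/34.9 × 8.0 + 151 ≈ 162.23 → 162.
AQIs: Jakarta=22, Seoul=196, Kathmandu=96, Kraków=162. Sum = 22 + 196 + 96 + 162 = 476.

476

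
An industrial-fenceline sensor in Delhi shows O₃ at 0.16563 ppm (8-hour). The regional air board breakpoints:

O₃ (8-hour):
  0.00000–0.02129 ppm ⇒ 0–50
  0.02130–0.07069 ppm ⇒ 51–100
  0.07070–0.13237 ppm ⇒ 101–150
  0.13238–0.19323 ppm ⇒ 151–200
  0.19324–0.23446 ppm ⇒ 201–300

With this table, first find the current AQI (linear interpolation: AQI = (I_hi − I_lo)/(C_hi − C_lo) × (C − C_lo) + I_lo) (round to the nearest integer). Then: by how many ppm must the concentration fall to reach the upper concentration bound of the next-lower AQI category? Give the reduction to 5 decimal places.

0.03326

O₃: 0.16563 lies in 0.13238–0.19323, so I_lo=151, I_hi=200, C_lo=0.13238, C_hi=0.19323.
(200−151)/(0.19323−0.13238) × (0.16563−0.13238) + 151 = 49/0.06085 × 0.03325 + 151 ≈ 177.77 → 178.
Current AQI 178 is in the Unhealthy range (151–200). The next-lower category tops out at AQI 150, whose upper concentration bound is 0.13237 ppm.
Reduction needed = 0.16563 − 0.13237 = 0.03326 ppm.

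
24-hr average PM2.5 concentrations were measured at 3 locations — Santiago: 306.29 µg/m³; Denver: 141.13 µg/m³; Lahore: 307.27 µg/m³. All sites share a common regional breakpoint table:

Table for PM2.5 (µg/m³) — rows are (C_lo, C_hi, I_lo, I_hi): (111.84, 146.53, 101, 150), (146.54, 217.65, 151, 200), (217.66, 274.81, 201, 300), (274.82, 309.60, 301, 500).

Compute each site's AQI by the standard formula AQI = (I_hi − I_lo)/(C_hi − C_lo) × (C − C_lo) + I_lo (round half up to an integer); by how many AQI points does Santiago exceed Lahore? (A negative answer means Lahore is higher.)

-6

Santiago: 306.29 ∈ [274.82, 309.60] ↔ index [301, 500].
301 + (306.29−274.82)·(500−301)/(309.60−274.82) = 301 + 31.47·199/34.78 ≈ 481.06, so AQI = 481.
Denver: row 111.84–146.53 (AQI 101–150). (150−101)·(141.13−111.84)/(146.53−111.84) + 101 = 49·29.29/34.69 + 101 ≈ 142.37 → 142.
Lahore: row 274.82–309.60 (AQI 301–500). (500−301)·(307.27−274.82)/(309.60−274.82) + 301 = 199·32.45/34.78 + 301 ≈ 486.67 → 487.
AQIs: Santiago=481, Denver=142, Lahore=487. Santiago (481) − Lahore (487) = -6.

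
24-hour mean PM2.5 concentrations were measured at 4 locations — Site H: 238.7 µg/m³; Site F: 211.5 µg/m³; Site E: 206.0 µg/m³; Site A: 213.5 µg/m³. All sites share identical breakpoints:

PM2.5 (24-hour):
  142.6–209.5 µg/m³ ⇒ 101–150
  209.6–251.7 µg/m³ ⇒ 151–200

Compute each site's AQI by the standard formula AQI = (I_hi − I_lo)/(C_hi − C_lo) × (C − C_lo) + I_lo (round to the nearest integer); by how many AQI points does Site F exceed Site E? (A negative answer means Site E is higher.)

Site H 238.7: bracket 209.6–251.7 → index 151–200; slope 49/42.1, offset 29.1.
AQI = 151 + 49/42.1·29.1 ≈ 184.87 ⇒ 185.
Site F: 211.5 ∈ [209.6, 251.7] ↔ index [151, 200].
151 + (211.5−209.6)·(200−151)/(251.7−209.6) = 151 + 1.9·49/42.1 ≈ 153.21, so AQI = 153.
Site E: 206.0 lies in 142.6–209.5, so I_lo=101, I_hi=150, C_lo=142.6, C_hi=209.5.
(150−101)/(209.5−142.6) × (206.0−142.6) + 101 = 49/66.9 × 63.4 + 101 ≈ 147.44 → 147.
Site A: 213.5 lies in 209.6–251.7, so I_lo=151, I_hi=200, C_lo=209.6, C_hi=251.7.
(200−151)/(251.7−209.6) × (213.5−209.6) + 151 = 49/42.1 × 3.9 + 151 ≈ 155.54 → 156.
AQIs: Site H=185, Site F=153, Site E=147, Site A=156. Site F (153) − Site E (147) = 6.

6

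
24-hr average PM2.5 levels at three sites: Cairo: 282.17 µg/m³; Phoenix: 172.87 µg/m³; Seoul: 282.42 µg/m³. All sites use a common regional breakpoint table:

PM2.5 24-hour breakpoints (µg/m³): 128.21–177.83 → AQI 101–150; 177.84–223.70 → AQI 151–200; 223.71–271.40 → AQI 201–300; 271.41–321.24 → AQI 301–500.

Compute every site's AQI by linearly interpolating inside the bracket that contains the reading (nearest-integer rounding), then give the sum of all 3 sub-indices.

834

Cairo: row 271.41–321.24 (AQI 301–500). (500−301)·(282.17−271.41)/(321.24−271.41) + 301 = 199·10.76/49.83 + 301 ≈ 343.97 → 344.
Phoenix: row 128.21–177.83 (AQI 101–150). (150−101)·(172.87−128.21)/(177.83−128.21) + 101 = 49·44.66/49.62 + 101 ≈ 145.10 → 145.
Seoul: row 271.41–321.24 (AQI 301–500). (500−301)·(282.42−271.41)/(321.24−271.41) + 301 = 199·11.01/49.83 + 301 ≈ 344.97 → 345.
AQIs: Cairo=344, Phoenix=145, Seoul=345. Sum = 344 + 145 + 345 = 834.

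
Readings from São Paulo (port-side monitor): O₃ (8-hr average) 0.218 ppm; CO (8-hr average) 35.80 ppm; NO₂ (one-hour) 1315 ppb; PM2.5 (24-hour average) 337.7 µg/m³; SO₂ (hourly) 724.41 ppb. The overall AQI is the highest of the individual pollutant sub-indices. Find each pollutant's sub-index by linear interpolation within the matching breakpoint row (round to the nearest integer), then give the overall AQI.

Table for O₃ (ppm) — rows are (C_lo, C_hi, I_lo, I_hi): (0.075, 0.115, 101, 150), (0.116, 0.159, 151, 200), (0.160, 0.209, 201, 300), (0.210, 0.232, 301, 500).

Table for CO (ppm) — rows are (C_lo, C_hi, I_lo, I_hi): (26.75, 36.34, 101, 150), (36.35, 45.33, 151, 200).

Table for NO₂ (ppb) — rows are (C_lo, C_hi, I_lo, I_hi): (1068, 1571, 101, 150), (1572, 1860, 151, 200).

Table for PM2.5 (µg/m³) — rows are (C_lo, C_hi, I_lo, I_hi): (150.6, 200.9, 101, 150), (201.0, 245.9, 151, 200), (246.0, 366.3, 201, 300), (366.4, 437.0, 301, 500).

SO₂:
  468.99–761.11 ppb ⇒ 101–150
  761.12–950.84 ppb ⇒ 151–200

O₃: 0.218 lies in 0.210–0.232, so I_lo=301, I_hi=500, C_lo=0.210, C_hi=0.232.
(500−301)/(0.232−0.210) × (0.218−0.210) + 301 = 199/0.022 × 0.008 + 301 ≈ 373.36 → 373.
CO: 35.80 ∈ [26.75, 36.34] ↔ index [101, 150].
101 + (35.80−26.75)·(150−101)/(36.34−26.75) = 101 + 9.05·49/9.59 ≈ 147.24, so AQI = 147.
NO₂: 1315 lies in 1068–1571, so I_lo=101, I_hi=150, C_lo=1068, C_hi=1571.
(150−101)/(1571−1068) × (1315−1068) + 101 = 49/503 × 247 + 101 ≈ 125.06 → 125.
PM2.5: row 246.0–366.3 (AQI 201–300). (300−201)·(337.7−246.0)/(366.3−246.0) + 201 = 99·91.7/120.3 + 201 ≈ 276.46 → 276.
SO₂: 724.41 ∈ [468.99, 761.11] ↔ index [101, 150].
101 + (724.41−468.99)·(150−101)/(761.11−468.99) = 101 + 255.42·49/292.12 ≈ 143.84, so AQI = 144.
Sub-indices: O₃→373, CO→147, NO₂→125, PM2.5→276, SO₂→144. Overall AQI = max = 373; dominant pollutant is O₃.

373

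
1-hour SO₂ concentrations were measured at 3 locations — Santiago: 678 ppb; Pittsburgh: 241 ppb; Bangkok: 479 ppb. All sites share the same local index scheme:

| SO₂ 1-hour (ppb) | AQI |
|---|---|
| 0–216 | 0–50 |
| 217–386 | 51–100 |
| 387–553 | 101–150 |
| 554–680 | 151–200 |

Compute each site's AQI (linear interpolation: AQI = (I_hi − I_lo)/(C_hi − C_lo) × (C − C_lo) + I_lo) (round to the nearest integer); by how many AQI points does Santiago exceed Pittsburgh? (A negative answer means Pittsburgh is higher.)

Santiago: 678 lies in 554–680, so I_lo=151, I_hi=200, C_lo=554, C_hi=680.
(200−151)/(680−554) × (678−554) + 151 = 49/126 × 124 + 151 ≈ 199.22 → 199.
Pittsburgh: row 217–386 (AQI 51–100). (100−51)·(241−217)/(386−217) + 51 = 49·24/169 + 51 ≈ 57.96 → 58.
Bangkok 479: bracket 387–553 → index 101–150; slope 49/166, offset 92.
AQI = 101 + 49/166·92 ≈ 128.16 ⇒ 128.
AQIs: Santiago=199, Pittsburgh=58, Bangkok=128. Santiago (199) − Pittsburgh (58) = 141.

141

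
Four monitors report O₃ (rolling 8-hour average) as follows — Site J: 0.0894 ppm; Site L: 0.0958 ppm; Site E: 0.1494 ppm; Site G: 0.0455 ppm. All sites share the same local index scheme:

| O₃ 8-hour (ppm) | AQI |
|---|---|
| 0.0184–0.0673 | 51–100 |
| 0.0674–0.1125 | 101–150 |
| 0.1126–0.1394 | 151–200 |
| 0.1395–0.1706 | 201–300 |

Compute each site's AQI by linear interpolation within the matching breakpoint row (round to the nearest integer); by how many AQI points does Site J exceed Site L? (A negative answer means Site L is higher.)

Site J 0.0894: bracket 0.0674–0.1125 → index 101–150; slope 49/0.0451, offset 0.0220.
AQI = 101 + 49/0.0451·0.0220 ≈ 124.90 ⇒ 125.
Site L: 0.0958 lies in 0.0674–0.1125, so I_lo=101, I_hi=150, C_lo=0.0674, C_hi=0.1125.
(150−101)/(0.1125−0.0674) × (0.0958−0.0674) + 101 = 49/0.0451 × 0.0284 + 101 ≈ 131.86 → 132.
Site E: 0.1494 ∈ [0.1395, 0.1706] ↔ index [201, 300].
201 + (0.1494−0.1395)·(300−201)/(0.1706−0.1395) = 201 + 0.0099·99/0.0311 ≈ 232.51, so AQI = 233.
Site G: 0.0455 ∈ [0.0184, 0.0673] ↔ index [51, 100].
51 + (0.0455−0.0184)·(100−51)/(0.0673−0.0184) = 51 + 0.0271·49/0.0489 ≈ 78.16, so AQI = 78.
AQIs: Site J=125, Site L=132, Site E=233, Site G=78. Site J (125) − Site L (132) = -7.

-7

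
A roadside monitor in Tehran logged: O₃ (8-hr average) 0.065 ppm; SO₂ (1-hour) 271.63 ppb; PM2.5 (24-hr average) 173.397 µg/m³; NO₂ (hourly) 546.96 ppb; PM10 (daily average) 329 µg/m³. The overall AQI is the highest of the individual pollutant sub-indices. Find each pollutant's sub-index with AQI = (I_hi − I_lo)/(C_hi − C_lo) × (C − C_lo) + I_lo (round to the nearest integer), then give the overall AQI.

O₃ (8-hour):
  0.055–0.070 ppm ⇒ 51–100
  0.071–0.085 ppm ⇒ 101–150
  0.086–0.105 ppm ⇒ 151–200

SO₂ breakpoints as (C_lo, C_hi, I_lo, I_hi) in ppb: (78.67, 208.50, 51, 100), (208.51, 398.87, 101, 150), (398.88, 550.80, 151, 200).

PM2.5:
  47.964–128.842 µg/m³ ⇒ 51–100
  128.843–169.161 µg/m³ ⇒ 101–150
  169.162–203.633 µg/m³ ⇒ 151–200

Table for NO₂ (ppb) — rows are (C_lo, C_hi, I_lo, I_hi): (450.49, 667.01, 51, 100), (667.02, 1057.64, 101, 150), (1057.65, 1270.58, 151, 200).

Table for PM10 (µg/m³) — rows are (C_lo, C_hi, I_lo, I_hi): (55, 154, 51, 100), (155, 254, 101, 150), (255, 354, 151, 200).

O₃ 0.065: bracket 0.055–0.070 → index 51–100; slope 49/0.015, offset 0.010.
AQI = 51 + 49/0.015·0.010 ≈ 83.67 ⇒ 84.
SO₂: 271.63 lies in 208.51–398.87, so I_lo=101, I_hi=150, C_lo=208.51, C_hi=398.87.
(150−101)/(398.87−208.51) × (271.63−208.51) + 101 = 49/190.36 × 63.12 + 101 ≈ 117.25 → 117.
PM2.5 173.397: bracket 169.162–203.633 → index 151–200; slope 49/34.471, offset 4.235.
AQI = 151 + 49/34.471·4.235 ≈ 157.02 ⇒ 157.
NO₂: 546.96 lies in 450.49–667.01, so I_lo=51, I_hi=100, C_lo=450.49, C_hi=667.01.
(100−51)/(667.01−450.49) × (546.96−450.49) + 51 = 49/216.52 × 96.47 + 51 ≈ 72.83 → 73.
PM10: 329 lies in 255–354, so I_lo=151, I_hi=200, C_lo=255, C_hi=354.
(200−151)/(354−255) × (329−255) + 151 = 49/99 × 74 + 151 ≈ 187.63 → 188.
Sub-indices: O₃→84, SO₂→117, PM2.5→157, NO₂→73, PM10→188. Overall AQI = max = 188; dominant pollutant is PM10.

188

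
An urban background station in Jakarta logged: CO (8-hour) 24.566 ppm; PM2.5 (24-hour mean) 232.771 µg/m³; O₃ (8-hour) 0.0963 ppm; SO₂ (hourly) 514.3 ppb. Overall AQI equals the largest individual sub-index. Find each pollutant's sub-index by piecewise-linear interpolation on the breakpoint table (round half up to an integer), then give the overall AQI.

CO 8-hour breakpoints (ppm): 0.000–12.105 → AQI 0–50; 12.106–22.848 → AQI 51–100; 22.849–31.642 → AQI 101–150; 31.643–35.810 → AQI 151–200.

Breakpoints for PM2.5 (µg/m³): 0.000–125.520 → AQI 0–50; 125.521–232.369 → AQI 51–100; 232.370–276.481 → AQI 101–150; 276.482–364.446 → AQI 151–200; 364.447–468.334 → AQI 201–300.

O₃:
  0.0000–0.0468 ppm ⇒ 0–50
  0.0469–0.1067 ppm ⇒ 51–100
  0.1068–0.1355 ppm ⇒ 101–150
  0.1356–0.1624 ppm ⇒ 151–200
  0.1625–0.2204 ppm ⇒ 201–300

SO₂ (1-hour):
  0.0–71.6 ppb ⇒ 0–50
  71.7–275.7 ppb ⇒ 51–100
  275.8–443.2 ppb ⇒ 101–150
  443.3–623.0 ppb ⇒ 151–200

CO: row 22.849–31.642 (AQI 101–150). (150−101)·(24.566−22.849)/(31.642−22.849) + 101 = 49·1.717/8.793 + 101 ≈ 110.57 → 111.
PM2.5: 232.771 ∈ [232.370, 276.481] ↔ index [101, 150].
101 + (232.771−232.370)·(150−101)/(276.481−232.370) = 101 + 0.401·49/44.111 ≈ 101.45, so AQI = 101.
O₃: 0.0963 lies in 0.0469–0.1067, so I_lo=51, I_hi=100, C_lo=0.0469, C_hi=0.1067.
(100−51)/(0.1067−0.0469) × (0.0963−0.0469) + 51 = 49/0.0598 × 0.0494 + 51 ≈ 91.48 → 91.
SO₂: row 443.3–623.0 (AQI 151–200). (200−151)·(514.3−443.3)/(623.0−443.3) + 151 = 49·71.0/179.7 + 151 ≈ 170.36 → 170.
Sub-indices: CO→111, PM2.5→101, O₃→91, SO₂→170. Overall AQI = max = 170; dominant pollutant is SO₂.

170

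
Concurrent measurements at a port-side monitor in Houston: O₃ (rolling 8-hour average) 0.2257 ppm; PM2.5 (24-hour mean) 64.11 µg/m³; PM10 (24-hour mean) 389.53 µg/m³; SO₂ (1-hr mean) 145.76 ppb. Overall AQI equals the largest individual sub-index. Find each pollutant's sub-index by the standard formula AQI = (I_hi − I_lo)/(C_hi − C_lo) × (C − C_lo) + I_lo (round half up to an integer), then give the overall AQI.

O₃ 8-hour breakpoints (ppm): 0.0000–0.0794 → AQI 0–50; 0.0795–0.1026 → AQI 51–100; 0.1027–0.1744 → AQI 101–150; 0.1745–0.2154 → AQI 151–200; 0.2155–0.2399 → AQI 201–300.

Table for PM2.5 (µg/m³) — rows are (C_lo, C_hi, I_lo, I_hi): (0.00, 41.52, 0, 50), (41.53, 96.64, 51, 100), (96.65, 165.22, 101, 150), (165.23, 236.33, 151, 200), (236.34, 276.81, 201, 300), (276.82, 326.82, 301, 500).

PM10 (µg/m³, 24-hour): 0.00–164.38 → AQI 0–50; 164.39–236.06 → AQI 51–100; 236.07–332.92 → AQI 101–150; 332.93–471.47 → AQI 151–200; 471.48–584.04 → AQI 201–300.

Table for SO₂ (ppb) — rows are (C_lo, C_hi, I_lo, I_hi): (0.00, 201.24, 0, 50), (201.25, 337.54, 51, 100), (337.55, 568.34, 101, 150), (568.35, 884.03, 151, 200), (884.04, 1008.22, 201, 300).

242

O₃: row 0.2155–0.2399 (AQI 201–300). (300−201)·(0.2257−0.2155)/(0.2399−0.2155) + 201 = 99·0.0102/0.0244 + 201 ≈ 242.39 → 242.
PM2.5: 64.11 lies in 41.53–96.64, so I_lo=51, I_hi=100, C_lo=41.53, C_hi=96.64.
(100−51)/(96.64−41.53) × (64.11−41.53) + 51 = 49/55.11 × 22.58 + 51 ≈ 71.08 → 71.
PM10 389.53: bracket 332.93–471.47 → index 151–200; slope 49/138.54, offset 56.60.
AQI = 151 + 49/138.54·56.60 ≈ 171.02 ⇒ 171.
SO₂: row 0.00–201.24 (AQI 0–50). (50−0)·(145.76−0.00)/(201.24−0.00) + 0 = 50·145.76/201.24 + 0 ≈ 36.22 → 36.
Sub-indices: O₃→242, PM2.5→71, PM10→171, SO₂→36. Overall AQI = max = 242; dominant pollutant is O₃.
AQI 242: Very Unhealthy.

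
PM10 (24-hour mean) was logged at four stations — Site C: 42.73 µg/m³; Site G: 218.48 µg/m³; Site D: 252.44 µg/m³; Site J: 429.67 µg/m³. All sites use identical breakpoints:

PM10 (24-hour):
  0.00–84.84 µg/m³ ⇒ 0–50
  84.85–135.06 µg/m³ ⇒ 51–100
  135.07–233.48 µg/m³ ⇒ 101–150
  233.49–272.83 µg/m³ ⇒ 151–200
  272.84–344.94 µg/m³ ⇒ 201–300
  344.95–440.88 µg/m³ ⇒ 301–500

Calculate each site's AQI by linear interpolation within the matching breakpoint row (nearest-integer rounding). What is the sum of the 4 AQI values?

820

Site C: row 0.00–84.84 (AQI 0–50). (50−0)·(42.73−0.00)/(84.84−0.00) + 0 = 50·42.73/84.84 + 0 ≈ 25.18 → 25.
Site G: 218.48 lies in 135.07–233.48, so I_lo=101, I_hi=150, C_lo=135.07, C_hi=233.48.
(150−101)/(233.48−135.07) × (218.48−135.07) + 101 = 49/98.41 × 83.41 + 101 ≈ 142.53 → 143.
Site D: 252.44 ∈ [233.49, 272.83] ↔ index [151, 200].
151 + (252.44−233.49)·(200−151)/(272.83−233.49) = 151 + 18.95·49/39.34 ≈ 174.60, so AQI = 175.
Site J: 429.67 ∈ [344.95, 440.88] ↔ index [301, 500].
301 + (429.67−344.95)·(500−301)/(440.88−344.95) = 301 + 84.72·199/95.93 ≈ 476.75, so AQI = 477.
AQIs: Site C=25, Site G=143, Site D=175, Site J=477. Sum = 25 + 143 + 175 + 477 = 820.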